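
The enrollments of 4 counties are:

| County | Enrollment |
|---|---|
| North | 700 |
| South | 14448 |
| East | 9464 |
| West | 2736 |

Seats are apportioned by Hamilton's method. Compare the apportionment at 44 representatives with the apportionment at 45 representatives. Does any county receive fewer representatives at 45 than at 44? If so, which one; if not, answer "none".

At 44 seats: North 1, South 23, East 15, West 5.
At 45 seats: North 1, South 24, East 16, West 4.
West drops from 5 to 4.

West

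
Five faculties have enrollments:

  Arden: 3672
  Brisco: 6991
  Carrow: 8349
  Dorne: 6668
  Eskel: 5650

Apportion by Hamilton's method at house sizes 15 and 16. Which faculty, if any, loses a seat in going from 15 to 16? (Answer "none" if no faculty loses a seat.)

At 15 seats: Arden 2, Brisco 3, Carrow 4, Dorne 3, Eskel 3.
At 16 seats: Arden 2, Brisco 4, Carrow 4, Dorne 3, Eskel 3.
No faculty's allocation decreased.

none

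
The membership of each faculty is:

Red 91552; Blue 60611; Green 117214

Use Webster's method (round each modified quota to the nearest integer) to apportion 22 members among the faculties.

Standard divisor 269377/22 ≈ 12244.409; standard quotas: Red 7.477, Blue 4.950, Green 9.573.
Rounding to the nearest integer gives Red 7, Blue 5, Green 10 — total 22, matching the house size, so no adjustment is needed.

Red: 7, Blue: 5, Green: 10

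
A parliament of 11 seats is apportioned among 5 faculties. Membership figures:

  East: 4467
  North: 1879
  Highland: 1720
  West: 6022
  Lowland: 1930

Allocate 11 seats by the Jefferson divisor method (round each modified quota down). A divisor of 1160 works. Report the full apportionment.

With modified divisor 1160: modified quotas East 3.851, North 1.620, Highland 1.483, West 5.191, Lowland 1.664.
Rounding down: East 3, North 1, Highland 1, West 5, Lowland 1 (total 11).

East 3, North 1, Highland 1, West 5, Lowland 1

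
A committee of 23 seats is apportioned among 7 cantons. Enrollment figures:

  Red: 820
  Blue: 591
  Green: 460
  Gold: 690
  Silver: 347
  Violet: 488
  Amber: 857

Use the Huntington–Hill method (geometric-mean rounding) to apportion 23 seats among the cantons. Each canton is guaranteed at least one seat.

Red: 4, Blue: 3, Green: 2, Gold: 4, Silver: 2, Violet: 3, Amber: 5

With divisor 190: modified quotas Red 4.316, Blue 3.111, Green 2.421, Gold 3.632, Silver 1.826, Violet 2.568, Amber 4.511.
Geometric-mean thresholds: Red √(4·5)=4.472, Blue √(3·4)=3.464, Green √(2·3)=2.449, Gold √(3·4)=3.464, Silver √(1·2)=1.414, Violet √(2·3)=2.449, Amber √(4·5)=4.472.
Each quota rounded against its threshold gives Red 4, Blue 3, Green 2, Gold 4, Silver 2, Violet 3, Amber 5 (total 23).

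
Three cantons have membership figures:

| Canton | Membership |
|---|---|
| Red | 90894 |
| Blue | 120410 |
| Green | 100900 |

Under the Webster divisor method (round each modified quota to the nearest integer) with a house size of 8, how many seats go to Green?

Standard divisor 312204/8 ≈ 39025.5; standard quotas: Red 2.329, Blue 3.085, Green 2.585.
Rounding to the nearest integer gives Red 2, Blue 3, Green 3 — total 8, matching the house size, so no adjustment is needed.
Green receives 3.

3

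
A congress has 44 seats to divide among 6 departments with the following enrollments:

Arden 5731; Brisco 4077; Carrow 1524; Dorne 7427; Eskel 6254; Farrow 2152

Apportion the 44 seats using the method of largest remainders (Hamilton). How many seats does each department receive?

The standard divisor is 27165/44 ≈ 617.386.
Standard quotas: Arden 9.2827, Brisco 6.6036, Carrow 2.4685, Dorne 12.0297, Eskel 10.1298, Farrow 3.4857.
Lower quotas: Arden 9, Brisco 6, Carrow 2, Dorne 12, Eskel 10, Farrow 3 (sum 42, leaving 2 seats).
Remainders in descending order: Brisco 0.6036, Farrow 0.4857, Carrow 0.4685, Arden 0.2827, Eskel 0.1298, Dorne 0.0297.
Largest remainders: Brisco, Farrow receive the extra seats.

Arden=9, Brisco=7, Carrow=2, Dorne=12, Eskel=10, Farrow=4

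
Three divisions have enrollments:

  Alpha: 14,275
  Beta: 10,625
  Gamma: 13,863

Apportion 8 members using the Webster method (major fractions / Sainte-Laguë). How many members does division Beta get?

Standard divisor 38763/8 ≈ 4845.375; standard quotas: Alpha 2.946, Beta 2.193, Gamma 2.861.
Rounding to the nearest integer gives Alpha 3, Beta 2, Gamma 3 — total 8, matching the house size, so no adjustment is needed.
Beta receives 2.

2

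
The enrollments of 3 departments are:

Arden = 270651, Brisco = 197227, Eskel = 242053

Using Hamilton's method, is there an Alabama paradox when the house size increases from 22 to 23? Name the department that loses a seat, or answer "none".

At 22 seats: Arden 8, Brisco 6, Eskel 8.
At 23 seats: Arden 9, Brisco 6, Eskel 8.
No department's allocation decreased.

none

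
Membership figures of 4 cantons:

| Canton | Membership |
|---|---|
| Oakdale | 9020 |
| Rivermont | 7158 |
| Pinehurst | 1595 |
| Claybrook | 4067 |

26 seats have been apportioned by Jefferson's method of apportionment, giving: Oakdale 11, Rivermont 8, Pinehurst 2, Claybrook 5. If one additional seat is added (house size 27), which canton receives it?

Rivermont

Priority for the next seat is population ÷ (current seats + 1).
Priorities: Oakdale 751.667, Rivermont 795.333, Pinehurst 531.667, Claybrook 677.833.
Highest priority: Rivermont.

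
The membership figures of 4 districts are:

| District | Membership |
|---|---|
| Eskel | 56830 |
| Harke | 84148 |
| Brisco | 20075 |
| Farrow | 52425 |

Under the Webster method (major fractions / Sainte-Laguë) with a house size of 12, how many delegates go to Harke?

Standard divisor 213478/12 ≈ 17789.833; standard quotas: Eskel 3.195, Harke 4.730, Brisco 1.128, Farrow 2.947.
Rounding to the nearest integer gives Eskel 3, Harke 5, Brisco 1, Farrow 3 — total 12, matching the house size, so no adjustment is needed.
Harke receives 5.

5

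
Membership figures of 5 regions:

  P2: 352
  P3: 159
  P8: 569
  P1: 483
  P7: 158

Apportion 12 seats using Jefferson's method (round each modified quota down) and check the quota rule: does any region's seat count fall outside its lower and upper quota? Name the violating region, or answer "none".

Standard quotas: P2 2.454, P3 1.109, P8 3.967, P1 3.368, P7 1.102.
Jefferson allocation: P2 2, P3 1, P8 4, P1 4, P7 1.
Every allocation lies between the lower and upper quota.

none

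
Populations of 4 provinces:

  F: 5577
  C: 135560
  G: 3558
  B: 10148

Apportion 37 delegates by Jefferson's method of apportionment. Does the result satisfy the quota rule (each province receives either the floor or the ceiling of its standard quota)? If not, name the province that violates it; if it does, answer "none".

Standard quotas: F 1.333, C 32.392, G 0.850, B 2.425.
Jefferson allocation: F 1, C 34, G 0, B 2.
C has quota 32.392 (lower 32, upper 33) but receives 34 — outside the quota interval.

C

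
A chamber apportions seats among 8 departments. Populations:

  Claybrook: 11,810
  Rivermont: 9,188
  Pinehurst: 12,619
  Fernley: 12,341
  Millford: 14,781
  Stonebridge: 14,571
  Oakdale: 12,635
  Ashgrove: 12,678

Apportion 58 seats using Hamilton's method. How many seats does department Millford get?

The standard divisor is 100623/58 ≈ 1734.879.
Standard quotas: Claybrook 6.8074, Rivermont 5.2960, Pinehurst 7.2737, Fernley 7.1135, Millford 8.5199, Stonebridge 8.3989, Oakdale 7.2829, Ashgrove 7.3077.
Lower quotas: Claybrook 6, Rivermont 5, Pinehurst 7, Fernley 7, Millford 8, Stonebridge 8, Oakdale 7, Ashgrove 7 (sum 55, leaving 3 seats).
Remainders in descending order: Claybrook 0.8074, Millford 0.5199, Stonebridge 0.3989, Ashgrove 0.3077, Rivermont 0.2960, Oakdale 0.2829, Pinehurst 0.2737, Fernley 0.1135.
Largest remainders: Claybrook, Millford, Stonebridge receive the extra seats.
Millford receives 9.

9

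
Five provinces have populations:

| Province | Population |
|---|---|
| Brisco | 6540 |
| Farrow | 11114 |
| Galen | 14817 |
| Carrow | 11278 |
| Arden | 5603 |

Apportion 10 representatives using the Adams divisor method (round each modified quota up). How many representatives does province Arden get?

Standard divisor 49352/10 ≈ 4935.2; standard quotas: Brisco 1.325, Farrow 2.252, Galen 3.002, Carrow 2.285, Arden 1.135.
Rounding up gives 2, 3, 4, 3, 2 = 14 seats, so the divisor must be adjusted.
With modified divisor 6100: modified quotas Brisco 1.072, Farrow 1.822, Galen 2.429, Carrow 1.849, Arden 0.919.
Rounding up: Brisco 2, Farrow 2, Galen 3, Carrow 2, Arden 1 (total 10).
Arden receives 1.

1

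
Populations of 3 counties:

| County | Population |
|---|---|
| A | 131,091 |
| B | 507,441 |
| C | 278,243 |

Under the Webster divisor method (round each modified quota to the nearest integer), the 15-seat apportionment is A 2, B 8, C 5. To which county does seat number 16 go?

Priority for the next seat is population ÷ (current seats + 0.5).
Priorities: A 52436.400, B 59698.941, C 50589.636.
Highest priority: B.

B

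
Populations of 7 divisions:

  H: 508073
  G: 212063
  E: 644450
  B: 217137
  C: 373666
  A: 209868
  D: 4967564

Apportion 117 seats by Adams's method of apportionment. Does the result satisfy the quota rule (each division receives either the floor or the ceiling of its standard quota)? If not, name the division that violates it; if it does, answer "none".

Standard quotas: H 8.334, G 3.478, E 10.571, B 3.562, C 6.129, A 3.442, D 81.483.
Adams allocation: H 9, G 4, E 11, B 4, C 6, A 4, D 79.
D has quota 81.483 (lower 81, upper 82) but receives 79 — outside the quota interval.

D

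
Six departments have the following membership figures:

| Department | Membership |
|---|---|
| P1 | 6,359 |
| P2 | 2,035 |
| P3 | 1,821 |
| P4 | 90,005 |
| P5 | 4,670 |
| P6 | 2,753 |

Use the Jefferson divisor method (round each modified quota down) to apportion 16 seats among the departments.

Standard divisor 107643/16 ≈ 6727.688; standard quotas: P1 0.945, P2 0.302, P3 0.271, P4 13.378, P5 0.694, P6 0.409.
Rounding down gives 0, 0, 0, 13, 0, 0 = 13 seats, so the divisor must be adjusted.
With modified divisor 5800: modified quotas P1 1.096, P2 0.351, P3 0.314, P4 15.518, P5 0.805, P6 0.475.
Rounding down: P1 1, P2 0, P3 0, P4 15, P5 0, P6 0 (total 16).

P1: 1, P2: 0, P3: 0, P4: 15, P5: 0, P6: 0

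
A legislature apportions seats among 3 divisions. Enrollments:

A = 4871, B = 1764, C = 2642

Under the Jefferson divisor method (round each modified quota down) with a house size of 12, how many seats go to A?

7

Standard divisor 9277/12 ≈ 773.083; standard quotas: A 6.301, B 2.282, C 3.417.
Rounding down gives 6, 2, 3 = 11 seats, so the divisor must be adjusted.
With modified divisor 680: modified quotas A 7.163, B 2.594, C 3.885.
Rounding down: A 7, B 2, C 3 (total 12).
A receives 7.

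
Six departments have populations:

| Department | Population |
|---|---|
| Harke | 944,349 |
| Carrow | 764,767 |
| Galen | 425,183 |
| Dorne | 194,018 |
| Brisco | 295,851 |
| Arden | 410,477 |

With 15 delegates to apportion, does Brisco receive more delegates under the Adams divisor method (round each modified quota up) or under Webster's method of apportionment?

Adams

Adams: Harke 4, Carrow 4, Galen 2, Dorne 1, Brisco 2, Arden 2.
Webster: Harke 5, Carrow 4, Galen 2, Dorne 1, Brisco 1, Arden 2.
Brisco gets 2 under Adams and 1 under Webster.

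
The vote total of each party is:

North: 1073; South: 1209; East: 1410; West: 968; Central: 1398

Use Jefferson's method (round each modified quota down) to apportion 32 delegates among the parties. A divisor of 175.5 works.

North: 6, South: 6, East: 8, West: 5, Central: 7

With modified divisor 175.5: modified quotas North 6.114, South 6.889, East 8.034, West 5.516, Central 7.966.
Rounding down: North 6, South 6, East 8, West 5, Central 7 (total 32).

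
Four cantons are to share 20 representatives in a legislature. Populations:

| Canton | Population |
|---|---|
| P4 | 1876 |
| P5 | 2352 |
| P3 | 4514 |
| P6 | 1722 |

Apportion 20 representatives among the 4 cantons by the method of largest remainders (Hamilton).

The standard divisor is 10464/20 ≈ 523.2.
Standard quotas: P4 3.586, P5 4.495, P3 8.628, P6 3.291.
Lower quotas: P4 3, P5 4, P3 8, P6 3 (sum 18, leaving 2 seats).
Remainders in descending order: P3 0.628, P4 0.586, P5 0.495, P6 0.291.
The surplus seats go to P3, P4.

P4=4, P5=4, P3=9, P6=3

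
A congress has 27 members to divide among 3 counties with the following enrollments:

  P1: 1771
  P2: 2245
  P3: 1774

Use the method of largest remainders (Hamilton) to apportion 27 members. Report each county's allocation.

P1 8, P2 11, P3 8

Standard divisor: 5790 ÷ 27 ≈ 214.444.
Standard quotas: P1 8.259, P2 10.469, P3 8.273.
Lower quotas: P1 8, P2 10, P3 8 (sum 26, leaving 1 seat).
Remainders in descending order: P2 0.469, P3 0.273, P1 0.259.
The surplus seat goes to P2.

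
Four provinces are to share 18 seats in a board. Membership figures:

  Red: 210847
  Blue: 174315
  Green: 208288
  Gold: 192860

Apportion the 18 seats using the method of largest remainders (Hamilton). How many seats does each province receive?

Standard divisor: 786310 ÷ 18 ≈ 43683.889.
Standard quotas: Red 4.8267, Blue 3.9904, Green 4.7681, Gold 4.4149.
Lower quotas: Red 4, Blue 3, Green 4, Gold 4 (sum 15, leaving 3 seats).
Remainders in descending order: Blue 0.9904, Red 0.8267, Green 0.7681, Gold 0.4149.
The surplus seats go to Blue, Red, Green.

Red 5, Blue 4, Green 5, Gold 4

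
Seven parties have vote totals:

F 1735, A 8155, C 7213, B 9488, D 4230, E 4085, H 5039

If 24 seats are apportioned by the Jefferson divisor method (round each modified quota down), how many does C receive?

5

Standard divisor 39945/24 ≈ 1664.375; standard quotas: F 1.042, A 4.900, C 4.334, B 5.701, D 2.541, E 2.454, H 3.028.
Rounding down gives 1, 4, 4, 5, 2, 2, 3 = 21 seats, so the divisor must be adjusted.
With modified divisor 1430: modified quotas F 1.213, A 5.703, C 5.044, B 6.635, D 2.958, E 2.857, H 3.524.
Rounding down: F 1, A 5, C 5, B 6, D 2, E 2, H 3 (total 24).
C receives 5.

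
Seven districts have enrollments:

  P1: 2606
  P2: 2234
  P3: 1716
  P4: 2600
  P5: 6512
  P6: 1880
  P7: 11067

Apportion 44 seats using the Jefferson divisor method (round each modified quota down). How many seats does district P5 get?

Standard divisor 28615/44 ≈ 650.341; standard quotas: P1 4.007, P2 3.435, P3 2.639, P4 3.998, P5 10.013, P6 2.891, P7 17.017.
Rounding down gives 4, 3, 2, 3, 10, 2, 17 = 41 seats, so the divisor must be adjusted.
With modified divisor 600: modified quotas P1 4.343, P2 3.723, P3 2.860, P4 4.333, P5 10.853, P6 3.133, P7 18.445.
Rounding down: P1 4, P2 3, P3 2, P4 4, P5 10, P6 3, P7 18 (total 44).
P5 receives 10.

10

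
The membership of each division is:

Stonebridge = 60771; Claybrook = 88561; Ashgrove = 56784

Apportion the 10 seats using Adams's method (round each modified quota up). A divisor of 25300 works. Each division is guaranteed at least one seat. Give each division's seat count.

With modified divisor 25300: modified quotas Stonebridge 2.402, Claybrook 3.500, Ashgrove 2.244.
Rounding up: Stonebridge 3, Claybrook 4, Ashgrove 3 (total 10).

Stonebridge 3; Claybrook 4; Ashgrove 3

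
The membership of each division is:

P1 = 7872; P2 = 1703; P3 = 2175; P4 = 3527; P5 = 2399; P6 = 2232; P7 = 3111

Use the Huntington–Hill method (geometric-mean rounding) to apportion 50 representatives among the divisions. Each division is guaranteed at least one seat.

With divisor 474: modified quotas P1 16.608, P2 3.593, P3 4.589, P4 7.441, P5 5.061, P6 4.709, P7 6.563.
Geometric-mean thresholds: P1 √(16·17)=16.492, P2 √(3·4)=3.464, P3 √(4·5)=4.472, P4 √(7·8)=7.483, P5 √(5·6)=5.477, P6 √(4·5)=4.472, P7 √(6·7)=6.481.
Each quota rounded against its threshold gives P1 17, P2 4, P3 5, P4 7, P5 5, P6 5, P7 7 (total 50).

P1 17, P2 4, P3 5, P4 7, P5 5, P6 5, P7 7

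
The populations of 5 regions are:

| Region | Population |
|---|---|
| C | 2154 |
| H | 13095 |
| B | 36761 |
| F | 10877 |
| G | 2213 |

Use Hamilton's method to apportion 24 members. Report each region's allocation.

C 1, H 5, B 13, F 4, G 1

Standard divisor: 65100 ÷ 24 ≈ 2712.5.
Standard quotas: C 0.7941, H 4.8276, B 13.5524, F 4.0100, G 0.8159.
Lower quotas: C 0, H 4, B 13, F 4, G 0 (sum 21, leaving 3 seats).
Remainders in descending order: H 0.8276, G 0.8159, C 0.7941, B 0.5524, F 0.0100.
Largest remainders: H, G, C receive the extra seats.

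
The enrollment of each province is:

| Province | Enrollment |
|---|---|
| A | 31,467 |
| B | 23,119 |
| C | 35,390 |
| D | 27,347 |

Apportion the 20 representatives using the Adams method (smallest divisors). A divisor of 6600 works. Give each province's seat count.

With modified divisor 6600: modified quotas A 4.768, B 3.503, C 5.362, D 4.143.
Rounding up: A 5, B 4, C 6, D 5 (total 20).

A=5; B=4; C=6; D=5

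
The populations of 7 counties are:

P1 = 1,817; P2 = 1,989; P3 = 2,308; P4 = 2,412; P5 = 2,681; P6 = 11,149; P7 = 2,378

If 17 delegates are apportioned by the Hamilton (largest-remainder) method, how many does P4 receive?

Total 24734; standard divisor 24734/17 ≈ 1454.941.
Standard quotas: P1 1.2488, P2 1.3671, P3 1.5863, P4 1.6578, P5 1.8427, P6 7.6629, P7 1.6344.
Lower quotas: P1 1, P2 1, P3 1, P4 1, P5 1, P6 7, P7 1 (sum 13, leaving 4 seats).
Remainders in descending order: P5 0.8427, P6 0.6629, P4 0.6578, P7 0.6344, P3 0.5863, P2 0.3671, P1 0.2488.
The surplus seats go to P5, P6, P4, P7.
P4 receives 2.

2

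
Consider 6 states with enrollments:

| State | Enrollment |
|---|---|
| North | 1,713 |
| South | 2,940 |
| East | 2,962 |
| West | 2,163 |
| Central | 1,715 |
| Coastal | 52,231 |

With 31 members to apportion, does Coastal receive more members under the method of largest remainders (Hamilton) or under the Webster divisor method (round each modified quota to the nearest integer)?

Webster

Hamilton: North 1, South 1, East 2, West 1, Central 1, Coastal 25.
Webster: North 1, South 1, East 1, West 1, Central 1, Coastal 26.
Coastal gets 25 under Hamilton and 26 under Webster.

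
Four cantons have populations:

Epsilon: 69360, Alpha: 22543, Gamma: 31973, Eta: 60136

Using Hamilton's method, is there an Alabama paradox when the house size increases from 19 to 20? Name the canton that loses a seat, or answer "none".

At 19 seats: Epsilon 7, Alpha 3, Gamma 3, Eta 6.
At 20 seats: Epsilon 8, Alpha 2, Gamma 3, Eta 7.
Alpha drops from 3 to 2.

Alpha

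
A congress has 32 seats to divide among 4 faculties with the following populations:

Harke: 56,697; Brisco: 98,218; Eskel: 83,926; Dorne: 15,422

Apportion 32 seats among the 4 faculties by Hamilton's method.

The standard divisor is 254263/32 ≈ 7945.719.
Standard quotas: Harke 7.1355, Brisco 12.3611, Eskel 10.5624, Dorne 1.9409.
Lower quotas: Harke 7, Brisco 12, Eskel 10, Dorne 1 (sum 30, leaving 2 seats).
Remainders in descending order: Dorne 0.9409, Eskel 0.5624, Brisco 0.3611, Harke 0.1355.
Largest remainders: Dorne, Eskel receive the extra seats.

Harke=7; Brisco=12; Eskel=11; Dorne=2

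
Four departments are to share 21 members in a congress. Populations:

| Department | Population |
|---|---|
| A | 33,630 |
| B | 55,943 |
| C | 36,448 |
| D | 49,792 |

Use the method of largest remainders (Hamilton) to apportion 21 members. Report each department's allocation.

A=4, B=7, C=4, D=6

Total 175813; standard divisor 175813/21 ≈ 8372.048.
Standard quotas: A 4.0169, B 6.6821, C 4.3535, D 5.9474.
Lower quotas: A 4, B 6, C 4, D 5 (sum 19, leaving 2 seats).
Remainders in descending order: D 0.9474, B 0.6821, C 0.3535, A 0.0169.
The surplus seats go to D, B.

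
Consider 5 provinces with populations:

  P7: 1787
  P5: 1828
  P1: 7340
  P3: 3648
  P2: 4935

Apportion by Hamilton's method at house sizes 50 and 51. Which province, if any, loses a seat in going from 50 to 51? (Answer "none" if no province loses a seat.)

none

At 50 seats: P7 4, P5 5, P1 19, P3 9, P2 13.
At 51 seats: P7 5, P5 5, P1 19, P3 9, P2 13.
No province's allocation decreased.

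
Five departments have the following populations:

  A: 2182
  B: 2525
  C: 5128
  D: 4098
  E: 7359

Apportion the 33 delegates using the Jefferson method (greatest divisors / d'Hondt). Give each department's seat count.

A: 3, B: 4, C: 8, D: 6, E: 12

Standard divisor 21292/33 ≈ 645.212; standard quotas: A 3.382, B 3.913, C 7.948, D 6.351, E 11.406.
Rounding down gives 3, 3, 7, 6, 11 = 30 seats, so the divisor must be adjusted.
With modified divisor 600: modified quotas A 3.637, B 4.208, C 8.547, D 6.830, E 12.265.
Rounding down: A 3, B 4, C 8, D 6, E 12 (total 33).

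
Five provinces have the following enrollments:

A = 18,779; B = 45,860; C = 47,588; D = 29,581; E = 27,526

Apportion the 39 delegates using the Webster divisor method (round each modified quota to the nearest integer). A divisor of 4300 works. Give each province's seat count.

A 4, B 11, C 11, D 7, E 6

With modified divisor 4300: modified quotas A 4.367, B 10.665, C 11.067, D 6.879, E 6.401.
Rounding to the nearest integer: A 4, B 11, C 11, D 7, E 6 (total 39).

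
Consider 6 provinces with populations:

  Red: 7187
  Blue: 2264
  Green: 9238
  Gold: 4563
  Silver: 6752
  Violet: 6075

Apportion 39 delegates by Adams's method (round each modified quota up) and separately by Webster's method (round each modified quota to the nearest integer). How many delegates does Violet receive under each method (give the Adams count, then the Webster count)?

6 and 7

Adams: Red 8, Blue 3, Green 10, Gold 5, Silver 7, Violet 6.
Webster: Red 8, Blue 2, Green 10, Gold 5, Silver 7, Violet 7.
Violet gets 6 under Adams and 7 under Webster.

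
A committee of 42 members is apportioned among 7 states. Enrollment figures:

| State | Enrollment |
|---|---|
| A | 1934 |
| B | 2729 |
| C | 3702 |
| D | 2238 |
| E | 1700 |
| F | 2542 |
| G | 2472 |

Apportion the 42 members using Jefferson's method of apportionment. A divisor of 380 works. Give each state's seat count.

A 5; B 7; C 9; D 5; E 4; F 6; G 6

With modified divisor 380: modified quotas A 5.089, B 7.182, C 9.742, D 5.889, E 4.474, F 6.689, G 6.505.
Rounding down: A 5, B 7, C 9, D 5, E 4, F 6, G 6 (total 42).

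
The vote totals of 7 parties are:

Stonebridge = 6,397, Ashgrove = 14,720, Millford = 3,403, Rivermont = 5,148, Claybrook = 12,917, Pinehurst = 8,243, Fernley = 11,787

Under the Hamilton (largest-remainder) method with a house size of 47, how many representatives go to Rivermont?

4

The standard divisor is 62615/47 ≈ 1332.234.
Standard quotas: Stonebridge 4.8017, Ashgrove 11.0491, Millford 2.5544, Rivermont 3.8642, Claybrook 9.6957, Pinehurst 6.1874, Fernley 8.8475.
Lower quotas: Stonebridge 4, Ashgrove 11, Millford 2, Rivermont 3, Claybrook 9, Pinehurst 6, Fernley 8 (sum 43, leaving 4 seats).
Remainders in descending order: Rivermont 0.8642, Fernley 0.8475, Stonebridge 0.8017, Claybrook 0.6957, Millford 0.5544, Pinehurst 0.1874, Ashgrove 0.0491.
Largest remainders: Rivermont, Fernley, Stonebridge, Claybrook receive the extra seats.
Rivermont receives 4.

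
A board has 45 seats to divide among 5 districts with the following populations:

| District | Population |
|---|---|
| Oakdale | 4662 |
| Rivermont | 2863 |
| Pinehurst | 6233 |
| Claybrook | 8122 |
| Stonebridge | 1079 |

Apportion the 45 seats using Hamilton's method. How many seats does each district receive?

Total 22959; standard divisor 22959/45 ≈ 510.2.
Standard quotas: Oakdale 9.1376, Rivermont 5.6115, Pinehurst 12.2168, Claybrook 15.9192, Stonebridge 2.1149.
Lower quotas: Oakdale 9, Rivermont 5, Pinehurst 12, Claybrook 15, Stonebridge 2 (sum 43, leaving 2 seats).
Remainders in descending order: Claybrook 0.9192, Rivermont 0.6115, Pinehurst 0.2168, Oakdale 0.1376, Stonebridge 0.1149.
Largest remainders: Claybrook, Rivermont receive the extra seats.

Oakdale 9, Rivermont 6, Pinehurst 12, Claybrook 16, Stonebridge 2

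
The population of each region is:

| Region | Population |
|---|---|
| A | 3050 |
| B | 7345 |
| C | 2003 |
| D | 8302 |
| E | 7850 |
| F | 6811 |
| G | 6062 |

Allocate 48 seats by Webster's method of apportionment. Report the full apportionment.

A 4; B 8; C 2; D 10; E 9; F 8; G 7

Standard divisor 41423/48 ≈ 862.979; standard quotas: A 3.534, B 8.511, C 2.321, D 9.620, E 9.096, F 7.892, G 7.025.
Rounding to the nearest integer gives 4, 9, 2, 10, 9, 8, 7 = 49 seats, so the divisor must be adjusted.
With modified divisor 866.31: modified quotas A 3.521, B 8.478, C 2.312, D 9.583, E 9.061, F 7.862, G 6.997.
Rounding to the nearest integer: A 4, B 8, C 2, D 10, E 9, F 8, G 7 (total 48).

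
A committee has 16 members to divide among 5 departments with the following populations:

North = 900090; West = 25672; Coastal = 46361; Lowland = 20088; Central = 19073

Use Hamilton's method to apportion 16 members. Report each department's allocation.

North: 14; West: 1; Coastal: 1; Lowland: 0; Central: 0

Standard divisor: 1011284 ÷ 16 ≈ 63205.25.
Standard quotas: North 14.2407, West 0.4062, Coastal 0.7335, Lowland 0.3178, Central 0.3018.
Lower quotas: North 14, West 0, Coastal 0, Lowland 0, Central 0 (sum 14, leaving 2 seats).
Remainders in descending order: Coastal 0.7335, West 0.4062, Lowland 0.3178, Central 0.3018, North 0.2407.
Largest remainders: Coastal, West receive the extra seats.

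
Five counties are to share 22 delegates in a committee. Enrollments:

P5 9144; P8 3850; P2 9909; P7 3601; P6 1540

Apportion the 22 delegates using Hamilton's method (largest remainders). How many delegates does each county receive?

P5 7, P8 3, P2 8, P7 3, P6 1

The standard divisor is 28044/22 ≈ 1274.727.
Standard quotas: P5 7.1733, P8 3.0203, P2 7.7734, P7 2.8249, P6 1.2081.
Lower quotas: P5 7, P8 3, P2 7, P7 2, P6 1 (sum 20, leaving 2 seats).
Remainders in descending order: P7 0.8249, P2 0.7734, P6 0.2081, P5 0.1733, P8 0.0203.
The surplus seats go to P7, P2.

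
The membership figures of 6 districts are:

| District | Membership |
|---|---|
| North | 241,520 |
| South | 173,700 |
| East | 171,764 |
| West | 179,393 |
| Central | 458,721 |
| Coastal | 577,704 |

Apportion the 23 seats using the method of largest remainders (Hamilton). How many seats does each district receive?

North 3; South 2; East 2; West 2; Central 6; Coastal 8

The standard divisor is 1802802/23 ≈ 78382.696.
Standard quotas: North 3.0813, South 2.2161, East 2.1914, West 2.2887, Central 5.8523, Coastal 7.3703.
Lower quotas: North 3, South 2, East 2, West 2, Central 5, Coastal 7 (sum 21, leaving 2 seats).
Remainders in descending order: Central 0.8523, Coastal 0.3703, West 0.2887, South 0.2161, East 0.1914, North 0.0813.
Largest remainders: Central, Coastal receive the extra seats.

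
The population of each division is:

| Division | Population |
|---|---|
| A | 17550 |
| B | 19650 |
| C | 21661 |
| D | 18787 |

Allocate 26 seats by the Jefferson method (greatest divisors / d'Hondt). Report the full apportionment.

A: 6; B: 7; C: 7; D: 6

Standard divisor 77648/26 ≈ 2986.462; standard quotas: A 5.877, B 6.580, C 7.253, D 6.291.
Rounding down gives 5, 6, 7, 6 = 24 seats, so the divisor must be adjusted.
With modified divisor 2760: modified quotas A 6.359, B 7.120, C 7.848, D 6.807.
Rounding down: A 6, B 7, C 7, D 6 (total 26).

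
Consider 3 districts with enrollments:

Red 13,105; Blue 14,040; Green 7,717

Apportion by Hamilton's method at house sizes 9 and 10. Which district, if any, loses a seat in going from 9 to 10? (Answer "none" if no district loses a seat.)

At 9 seats: Red 3, Blue 4, Green 2.
At 10 seats: Red 4, Blue 4, Green 2.
No district's allocation decreased.

none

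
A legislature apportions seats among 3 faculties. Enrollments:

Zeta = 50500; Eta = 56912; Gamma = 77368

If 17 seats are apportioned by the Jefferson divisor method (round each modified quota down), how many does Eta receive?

Standard divisor 184780/17 ≈ 10869.412; standard quotas: Zeta 4.646, Eta 5.236, Gamma 7.118.
Rounding down gives 4, 5, 7 = 16 seats, so the divisor must be adjusted.
With modified divisor 9900: modified quotas Zeta 5.101, Eta 5.749, Gamma 7.815.
Rounding down: Zeta 5, Eta 5, Gamma 7 (total 17).
Eta receives 5.

5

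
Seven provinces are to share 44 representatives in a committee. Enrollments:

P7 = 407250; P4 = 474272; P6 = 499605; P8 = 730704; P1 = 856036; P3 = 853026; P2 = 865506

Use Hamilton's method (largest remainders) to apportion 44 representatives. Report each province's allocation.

P7 4; P4 4; P6 5; P8 7; P1 8; P3 8; P2 8

Standard divisor: 4686399 ÷ 44 ≈ 106509.068.
Standard quotas: P7 3.8236, P4 4.4529, P6 4.6907, P8 6.8605, P1 8.0372, P3 8.0090, P2 8.1261.
Lower quotas: P7 3, P4 4, P6 4, P8 6, P1 8, P3 8, P2 8 (sum 41, leaving 3 seats).
Remainders in descending order: P8 0.8605, P7 0.8236, P6 0.6907, P4 0.4529, P2 0.1261, P1 0.0372, P3 0.0090.
The surplus seats go to P8, P7, P6.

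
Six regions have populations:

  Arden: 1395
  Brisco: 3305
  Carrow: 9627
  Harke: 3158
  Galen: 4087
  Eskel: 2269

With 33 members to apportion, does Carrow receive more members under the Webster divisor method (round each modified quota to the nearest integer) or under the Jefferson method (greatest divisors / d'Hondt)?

Webster: Arden 2, Brisco 5, Carrow 13, Harke 4, Galen 6, Eskel 3.
Jefferson: Arden 2, Brisco 4, Carrow 14, Harke 4, Galen 6, Eskel 3.
Carrow gets 13 under Webster and 14 under Jefferson.

Jefferson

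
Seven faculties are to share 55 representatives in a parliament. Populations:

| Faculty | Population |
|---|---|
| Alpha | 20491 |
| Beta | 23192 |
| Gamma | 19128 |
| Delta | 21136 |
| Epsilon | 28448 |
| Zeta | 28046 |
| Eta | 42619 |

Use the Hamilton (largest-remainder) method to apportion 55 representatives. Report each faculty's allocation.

Standard divisor: 183060 ÷ 55 ≈ 3328.364.
Standard quotas: Alpha 6.1565, Beta 6.9680, Gamma 5.7470, Delta 6.3503, Epsilon 8.5471, Zeta 8.4264, Eta 12.8048.
Lower quotas: Alpha 6, Beta 6, Gamma 5, Delta 6, Epsilon 8, Zeta 8, Eta 12 (sum 51, leaving 4 seats).
Remainders in descending order: Beta 0.9680, Eta 0.8048, Gamma 0.7470, Epsilon 0.5471, Zeta 0.4264, Delta 0.3503, Alpha 0.1565.
The surplus seats go to Beta, Eta, Gamma, Epsilon.

Alpha 6; Beta 7; Gamma 6; Delta 6; Epsilon 9; Zeta 8; Eta 13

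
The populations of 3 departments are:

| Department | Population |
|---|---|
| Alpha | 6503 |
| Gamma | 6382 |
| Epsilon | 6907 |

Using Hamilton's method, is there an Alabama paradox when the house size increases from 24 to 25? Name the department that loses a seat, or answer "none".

none

At 24 seats: Alpha 8, Gamma 8, Epsilon 8.
At 25 seats: Alpha 8, Gamma 8, Epsilon 9.
No department's allocation decreased.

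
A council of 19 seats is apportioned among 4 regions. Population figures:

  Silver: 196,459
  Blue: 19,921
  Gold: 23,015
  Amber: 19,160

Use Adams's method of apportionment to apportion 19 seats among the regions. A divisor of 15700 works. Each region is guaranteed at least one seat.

With modified divisor 15700: modified quotas Silver 12.513, Blue 1.269, Gold 1.466, Amber 1.220.
Rounding up: Silver 13, Blue 2, Gold 2, Amber 2 (total 19).

Silver 13; Blue 2; Gold 2; Amber 2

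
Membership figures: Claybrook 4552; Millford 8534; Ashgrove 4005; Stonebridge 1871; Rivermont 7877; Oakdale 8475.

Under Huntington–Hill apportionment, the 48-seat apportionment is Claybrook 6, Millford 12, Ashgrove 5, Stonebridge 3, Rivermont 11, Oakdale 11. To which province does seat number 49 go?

Priority for the next seat is population ÷ (√(s·(s+1))).
Priorities: Claybrook 702.389, Millford 683.267, Ashgrove 731.210, Stonebridge 540.111, Rivermont 685.605, Oakdale 737.654.
Highest priority: Oakdale.

Oakdale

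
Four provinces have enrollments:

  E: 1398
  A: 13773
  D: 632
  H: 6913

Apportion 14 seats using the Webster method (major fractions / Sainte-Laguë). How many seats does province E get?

Standard divisor 22716/14 ≈ 1622.571; standard quotas: E 0.862, A 8.488, D 0.390, H 4.261.
Rounding to the nearest integer gives 1, 8, 0, 4 = 13 seats, so the divisor must be adjusted.
With modified divisor 1600: modified quotas E 0.874, A 8.608, D 0.395, H 4.321.
Rounding to the nearest integer: E 1, A 9, D 0, H 4 (total 14).
E receives 1.

1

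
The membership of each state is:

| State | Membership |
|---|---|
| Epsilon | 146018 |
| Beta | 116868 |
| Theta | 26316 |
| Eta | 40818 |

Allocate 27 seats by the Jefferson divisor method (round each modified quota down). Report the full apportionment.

Epsilon 12; Beta 10; Theta 2; Eta 3

Standard divisor 330020/27 ≈ 12222.963; standard quotas: Epsilon 11.946, Beta 9.561, Theta 2.153, Eta 3.339.
Rounding down gives 11, 9, 2, 3 = 25 seats, so the divisor must be adjusted.
With modified divisor 11500: modified quotas Epsilon 12.697, Beta 10.162, Theta 2.288, Eta 3.549.
Rounding down: Epsilon 12, Beta 10, Theta 2, Eta 3 (total 27).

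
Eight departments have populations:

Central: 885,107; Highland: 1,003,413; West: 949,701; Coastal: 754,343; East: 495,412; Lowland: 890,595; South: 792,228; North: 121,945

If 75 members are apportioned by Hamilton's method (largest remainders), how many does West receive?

12

The standard divisor is 5892744/75 ≈ 78569.92.
Standard quotas: Central 11.2652, Highland 12.7710, West 12.0873, Coastal 9.6009, East 6.3054, Lowland 11.3351, South 10.0831, North 1.5521.
Lower quotas: Central 11, Highland 12, West 12, Coastal 9, East 6, Lowland 11, South 10, North 1 (sum 72, leaving 3 seats).
Remainders in descending order: Highland 0.7710, Coastal 0.6009, North 0.5521, Lowland 0.3351, East 0.3054, Central 0.2652, West 0.0873, South 0.0831.
Largest remainders: Highland, Coastal, North receive the extra seats.
West receives 12.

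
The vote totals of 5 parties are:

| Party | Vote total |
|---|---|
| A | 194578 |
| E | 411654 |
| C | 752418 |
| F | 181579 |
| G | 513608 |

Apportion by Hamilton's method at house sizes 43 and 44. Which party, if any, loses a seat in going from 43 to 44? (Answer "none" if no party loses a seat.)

At 43 seats: A 4, E 8, C 16, F 4, G 11.
At 44 seats: A 4, E 9, C 16, F 4, G 11.
No party's allocation decreased.

none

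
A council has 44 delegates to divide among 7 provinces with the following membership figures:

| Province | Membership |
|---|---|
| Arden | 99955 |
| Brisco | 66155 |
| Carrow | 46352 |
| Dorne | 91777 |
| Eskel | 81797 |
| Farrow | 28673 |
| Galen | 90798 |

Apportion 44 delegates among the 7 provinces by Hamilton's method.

The standard divisor is 505507/44 ≈ 11488.795.
Standard quotas: Arden 8.7002, Brisco 5.7582, Carrow 4.0345, Dorne 7.9884, Eskel 7.1197, Farrow 2.4957, Galen 7.9032.
Lower quotas: Arden 8, Brisco 5, Carrow 4, Dorne 7, Eskel 7, Farrow 2, Galen 7 (sum 40, leaving 4 seats).
Remainders in descending order: Dorne 0.9884, Galen 0.9032, Brisco 0.7582, Arden 0.7002, Farrow 0.4957, Eskel 0.1197, Carrow 0.0345.
The surplus seats go to Dorne, Galen, Brisco, Arden.

Arden 9, Brisco 6, Carrow 4, Dorne 8, Eskel 7, Farrow 2, Galen 8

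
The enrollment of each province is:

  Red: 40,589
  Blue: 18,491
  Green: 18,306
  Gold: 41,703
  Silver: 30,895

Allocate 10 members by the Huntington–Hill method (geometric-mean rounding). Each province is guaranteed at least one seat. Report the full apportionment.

Red: 3, Blue: 1, Green: 1, Gold: 3, Silver: 2

With divisor 14823: modified quotas Red 2.738, Blue 1.247, Green 1.235, Gold 2.813, Silver 2.084.
Geometric-mean thresholds: Red √(2·3)=2.449, Blue √(1·2)=1.414, Green √(1·2)=1.414, Gold √(2·3)=2.449, Silver √(2·3)=2.449.
Each quota rounded against its threshold gives Red 3, Blue 1, Green 1, Gold 3, Silver 2 (total 10).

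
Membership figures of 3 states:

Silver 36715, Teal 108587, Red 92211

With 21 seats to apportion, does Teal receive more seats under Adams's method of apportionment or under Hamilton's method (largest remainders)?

Hamilton

Adams: Silver 4, Teal 9, Red 8.
Hamilton: Silver 3, Teal 10, Red 8.
Teal gets 9 under Adams and 10 under Hamilton.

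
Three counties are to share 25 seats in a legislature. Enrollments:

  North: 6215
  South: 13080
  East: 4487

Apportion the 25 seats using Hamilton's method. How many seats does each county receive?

The standard divisor is 23782/25 ≈ 951.28.
Standard quotas: North 6.5333, South 13.7499, East 4.7168.
Lower quotas: North 6, South 13, East 4 (sum 23, leaving 2 seats).
Remainders in descending order: South 0.7499, East 0.7168, North 0.5333.
Largest remainders: South, East receive the extra seats.

North: 6, South: 14, East: 5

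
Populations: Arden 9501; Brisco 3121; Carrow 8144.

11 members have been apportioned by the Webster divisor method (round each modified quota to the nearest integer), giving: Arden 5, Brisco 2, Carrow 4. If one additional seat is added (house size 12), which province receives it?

Priority for the next seat is population ÷ (current seats + 0.5).
Priorities: Arden 1727.455, Brisco 1248.400, Carrow 1809.778.
Highest priority: Carrow.

Carrow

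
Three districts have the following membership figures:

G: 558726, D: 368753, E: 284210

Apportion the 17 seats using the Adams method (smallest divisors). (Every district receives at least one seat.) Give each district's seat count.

G=8; D=5; E=4

Standard divisor 1211689/17 ≈ 71275.824; standard quotas: G 7.839, D 5.174, E 3.987.
Rounding up gives 8, 6, 4 = 18 seats, so the divisor must be adjusted.
With modified divisor 76800: modified quotas G 7.275, D 4.801, E 3.701.
Rounding up: G 8, D 5, E 4 (total 17).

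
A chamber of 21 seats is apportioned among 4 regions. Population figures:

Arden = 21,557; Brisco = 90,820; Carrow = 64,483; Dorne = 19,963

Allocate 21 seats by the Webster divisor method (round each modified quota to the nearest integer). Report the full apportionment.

Standard divisor 196823/21 ≈ 9372.524; standard quotas: Arden 2.300, Brisco 9.690, Carrow 6.880, Dorne 2.130.
Rounding to the nearest integer gives Arden 2, Brisco 10, Carrow 7, Dorne 2 — total 21, matching the house size, so no adjustment is needed.

Arden: 2, Brisco: 10, Carrow: 7, Dorne: 2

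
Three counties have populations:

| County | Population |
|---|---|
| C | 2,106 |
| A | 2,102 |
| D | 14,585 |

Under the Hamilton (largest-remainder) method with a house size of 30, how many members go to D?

23

Standard divisor: 18793 ÷ 30 ≈ 626.433.
Standard quotas: C 3.3619, A 3.3555, D 23.2826.
Lower quotas: C 3, A 3, D 23 (sum 29, leaving 1 seat).
Remainders in descending order: C 0.3619, A 0.3555, D 0.2826.
Largest remainder: C receives the extra seat.
D receives 23.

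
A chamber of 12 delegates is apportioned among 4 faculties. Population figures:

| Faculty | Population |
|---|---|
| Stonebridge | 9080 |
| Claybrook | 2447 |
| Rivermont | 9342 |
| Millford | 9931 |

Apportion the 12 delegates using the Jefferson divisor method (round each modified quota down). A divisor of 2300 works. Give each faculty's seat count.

Stonebridge=3, Claybrook=1, Rivermont=4, Millford=4

With modified divisor 2300: modified quotas Stonebridge 3.948, Claybrook 1.064, Rivermont 4.062, Millford 4.318.
Rounding down: Stonebridge 3, Claybrook 1, Rivermont 4, Millford 4 (total 12).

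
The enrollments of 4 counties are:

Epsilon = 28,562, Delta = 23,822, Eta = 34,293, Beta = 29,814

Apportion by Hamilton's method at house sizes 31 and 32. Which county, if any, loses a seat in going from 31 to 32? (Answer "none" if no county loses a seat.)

none

At 31 seats: Epsilon 8, Delta 6, Eta 9, Beta 8.
At 32 seats: Epsilon 8, Delta 7, Eta 9, Beta 8.
No county's allocation decreased.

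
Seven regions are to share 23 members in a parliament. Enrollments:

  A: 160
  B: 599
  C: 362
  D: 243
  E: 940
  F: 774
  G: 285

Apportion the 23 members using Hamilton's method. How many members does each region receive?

The standard divisor is 3363/23 ≈ 146.217.
Standard quotas: A 1.094, B 4.097, C 2.476, D 1.662, E 6.429, F 5.293, G 1.949.
Lower quotas: A 1, B 4, C 2, D 1, E 6, F 5, G 1 (sum 20, leaving 3 seats).
Remainders in descending order: G 0.949, D 0.662, C 0.476, E 0.429, F 0.293, B 0.097, A 0.094.
Largest remainders: G, D, C receive the extra seats.

A 1; B 4; C 3; D 2; E 6; F 5; G 2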